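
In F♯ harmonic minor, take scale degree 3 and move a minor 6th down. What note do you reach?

Scale degree 3 of F# harmonic minor is A.
A minor sixth (8 semitones) below A lands on the letter C, giving C#.

C#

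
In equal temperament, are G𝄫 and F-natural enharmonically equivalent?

Yes

Gbb = pitch class 5 and F = pitch class 5 — the same pitch class, so they are enharmonic equivalents.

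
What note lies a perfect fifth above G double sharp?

A fifth above G lands on the letter D.
A perfect fifth spans 7 semitones, so G## moves to pitch class 4. On the letter D that is D##.

D##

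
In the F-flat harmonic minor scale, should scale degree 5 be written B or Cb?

Cb

Each scale degree takes a distinct letter name. Degree 5 of a scale on F must use the letter C.
Cb and B are enharmonically the same pitch, but only Cb uses the letter C, so it is the correct spelling here.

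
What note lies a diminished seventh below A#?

A seventh below A lands on the letter B.
A diminished seventh spans 9 semitones, so A# moves to pitch class 1. On the letter B that is B##.

B##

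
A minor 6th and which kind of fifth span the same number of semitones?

augmented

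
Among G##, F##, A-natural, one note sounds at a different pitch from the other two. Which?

F##

In 12-tone equal temperament, enharmonic equivalents share a pitch class. G## is pitch class 9; F## is pitch class 7; A is pitch class 9.
G## and A share pitch class 9, while F## is pitch class 7.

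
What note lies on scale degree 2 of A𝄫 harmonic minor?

The Abb harmonic minor scale runs Abb Bbb Cbb Dbb Ebb Fbb Gb.
Degree 2 is Bbb.

Bbb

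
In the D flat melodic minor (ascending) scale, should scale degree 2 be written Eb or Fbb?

Each scale degree takes a distinct letter name. Degree 2 of a scale on D must use the letter E.
Eb and Fbb are enharmonically the same pitch, but only Eb uses the letter E, so it is the correct spelling here.

Eb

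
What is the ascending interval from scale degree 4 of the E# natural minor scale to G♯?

minor seventh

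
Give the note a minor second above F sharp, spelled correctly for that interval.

F up a major second is G, so the target letter is G.
From F#, a minor second is 1 semitone up: G.

G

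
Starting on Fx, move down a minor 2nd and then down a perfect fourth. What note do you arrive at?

A minor second down from F## is E## (letter E, 1 semitone down).
A perfect fourth down from E## is B## (letter B, 5 semitones down).

B##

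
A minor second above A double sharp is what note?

A up a major second is B, so the target letter is B.
From A##, a minor second is 1 semitone up: B#.

B#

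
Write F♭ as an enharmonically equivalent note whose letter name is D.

Plain D sits 2 semitones below Fb, so on the letter D the same pitch needs a double sharp: D##.

D##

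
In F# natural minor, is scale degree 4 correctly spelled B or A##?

Each scale degree takes a distinct letter name. Degree 4 of a scale on F must use the letter B.
B and A## are enharmonically the same pitch, but only B uses the letter B, so it is the correct spelling here.

B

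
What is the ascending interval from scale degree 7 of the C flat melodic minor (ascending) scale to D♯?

Scale degree 7 of Cb melodic minor (ascending) is Bb.
Bb up to D#: letters B→D make it a third; 5 semitones makes it augmented.

augmented third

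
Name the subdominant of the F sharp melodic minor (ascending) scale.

Degree 4 takes the letter 3 steps above F, which is B.
In melodic minor (ascending), degree 4 sits 5 semitones above the tonic. F# + 5 semitones is pitch class 11, spelled on B as B.

B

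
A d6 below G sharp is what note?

G down a major sixth is Bb, so the target letter is B.
From G#, a diminished sixth is 7 semitones down: B##.

B##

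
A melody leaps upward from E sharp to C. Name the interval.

Counting letters E–F–G–A–B–C gives a sixth.
E#→C = 7 semitones, 2 narrower than the major sixth (9), so diminished.

diminished sixth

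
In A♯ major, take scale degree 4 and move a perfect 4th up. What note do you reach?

Scale degree 4 of A# major is D#.
A perfect fourth (5 semitones) above D# lands on the letter G, giving G#.

G#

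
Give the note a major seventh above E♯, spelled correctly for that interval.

D##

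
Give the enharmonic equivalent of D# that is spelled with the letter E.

D# is pitch class 3. The letter E alone is pitch class 4.
To reach pitch class 3 from E requires an offset of -1 semitone, i.e. flat: Eb.

Eb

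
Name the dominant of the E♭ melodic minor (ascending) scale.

Bb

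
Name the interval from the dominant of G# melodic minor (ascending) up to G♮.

diminished fourth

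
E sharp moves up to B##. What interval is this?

augmented fifth

Counting letters E–F–G–A–B gives a fifth.
E#→B## = 8 semitones, 1 wider than the perfect fifth (7), so augmented.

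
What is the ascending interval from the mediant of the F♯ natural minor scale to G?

The mediant of F# natural minor is A.
A up to G: letters A→G make it a seventh; 10 semitones makes it minor.

minor seventh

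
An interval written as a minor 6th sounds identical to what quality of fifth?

augmented

A minor sixth spans 8 semitones.
A fifth spanning 8 semitones is augmented (the perfect fifth is 7).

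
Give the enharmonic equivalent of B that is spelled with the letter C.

Plain C sits 1 semitone above B, so on the letter C the same pitch needs a flat: Cb.

Cb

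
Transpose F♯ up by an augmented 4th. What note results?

B#

A fourth above F lands on the letter B.
An augmented fourth spans 6 semitones, so F# moves to pitch class 0. On the letter B that is B#.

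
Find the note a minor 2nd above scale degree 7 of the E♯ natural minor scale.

Scale degree 7 of E# natural minor is D#.
A minor second (1 semitone) above D# lands on the letter E, giving E.

E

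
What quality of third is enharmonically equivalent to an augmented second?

minor

An augmented second spans 3 semitones.
A third spanning 3 semitones is minor (the major third is 4).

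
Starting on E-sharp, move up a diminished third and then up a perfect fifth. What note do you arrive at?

D

A diminished third up from E# is G (letter G, 2 semitones up).
A perfect fifth up from G is D (letter D, 7 semitones up).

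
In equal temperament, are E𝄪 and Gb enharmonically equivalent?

Yes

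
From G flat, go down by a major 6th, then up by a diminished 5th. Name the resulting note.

A major sixth down from Gb is Bbb (letter B, 9 semitones down).
A diminished fifth up from Bbb is Fbb (letter F, 6 semitones up).

Fbb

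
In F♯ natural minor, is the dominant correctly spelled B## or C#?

C#

Each scale degree takes a distinct letter name. Degree 5 of a scale on F must use the letter C.
C# and B## are enharmonically the same pitch, but only C# uses the letter C, so it is the correct spelling here.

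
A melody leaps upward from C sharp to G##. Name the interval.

augmented fifth

Counting letters C–D–E–F–G gives a fifth.
C#→G## = 8 semitones, 1 wider than the perfect fifth (7), so augmented.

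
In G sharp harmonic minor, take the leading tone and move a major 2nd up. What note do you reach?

G##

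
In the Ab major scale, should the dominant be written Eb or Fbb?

Each scale degree takes a distinct letter name. Degree 5 of a scale on A must use the letter E.
Eb and Fbb are enharmonically the same pitch, but only Eb uses the letter E, so it is the correct spelling here.

Eb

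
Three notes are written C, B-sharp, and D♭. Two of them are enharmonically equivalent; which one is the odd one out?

Db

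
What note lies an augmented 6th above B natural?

G##

B up a major sixth is G#, so the target letter is G.
From B, an augmented sixth is 10 semitones up: G##.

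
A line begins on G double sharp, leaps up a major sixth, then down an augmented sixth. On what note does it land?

A major sixth up from G## is E## (letter E, 9 semitones up).
An augmented sixth down from E## is G# (letter G, 10 semitones down).

G#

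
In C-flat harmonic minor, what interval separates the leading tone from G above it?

The leading tone of Cb harmonic minor is Bb.
Bb up to G: letters B→G make it a sixth; 9 semitones makes it major.

major sixth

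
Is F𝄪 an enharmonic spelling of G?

Yes

F## = pitch class 7 and G = pitch class 7 — the same pitch class, so they are enharmonic equivalents.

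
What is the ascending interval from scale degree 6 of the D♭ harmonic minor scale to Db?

major third

Scale degree 6 of Db harmonic minor is Bbb.
Bbb up to Db: letters B→D make it a third; 4 semitones makes it major.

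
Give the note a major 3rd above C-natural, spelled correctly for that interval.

E

A third above C lands on the letter E.
A major third spans 4 semitones, so C moves to pitch class 4. On the letter E that is E.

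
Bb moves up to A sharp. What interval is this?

augmented seventh

Counting letters B–C–D–E–F–G–A gives a seventh.
Bb→A# = 12 semitones, 1 wider than the major seventh (11), so augmented.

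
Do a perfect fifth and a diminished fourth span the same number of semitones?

A perfect fifth spans 7 semitones; a diminished fourth spans 4.
The spans differ, so they are not enharmonic equivalents.

No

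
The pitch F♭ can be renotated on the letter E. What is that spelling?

Plain E sits at the same pitch as Fb, so on the letter E the same pitch needs a natural: E.

E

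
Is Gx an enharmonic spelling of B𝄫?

Yes

G## = pitch class 9 and Bbb = pitch class 9 — the same pitch class, so they are enharmonic equivalents.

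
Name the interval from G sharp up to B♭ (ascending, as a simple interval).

The letter names run G→B, a span of 2 letter steps, so the interval is some kind of third.
G# to Bb is 2 semitones. A major third is 4, so 2 makes it diminished.

diminished third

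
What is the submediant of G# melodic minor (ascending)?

Degree 6 takes the letter 5 steps above G, which is E.
In melodic minor (ascending), degree 6 sits 9 semitones above the tonic. G# + 9 semitones is pitch class 5, spelled on E as E#.

E#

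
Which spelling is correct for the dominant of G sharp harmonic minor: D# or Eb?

D#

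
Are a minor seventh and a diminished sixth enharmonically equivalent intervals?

A minor seventh spans 10 semitones; a diminished sixth spans 7.
The spans differ, so they are not enharmonic equivalents.

No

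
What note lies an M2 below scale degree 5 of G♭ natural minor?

Cb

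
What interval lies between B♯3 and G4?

diminished sixth

The letter names run B→G, a span of 5 letter steps, so the interval is some kind of sixth.
B# to G is 7 semitones. A major sixth is 9, so 7 makes it diminished.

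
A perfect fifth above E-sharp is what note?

A fifth above E lands on the letter B.
A perfect fifth spans 7 semitones, so E# moves to pitch class 0. On the letter B that is B#.

B#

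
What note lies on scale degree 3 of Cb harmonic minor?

Ebb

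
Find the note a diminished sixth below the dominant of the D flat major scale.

C#

The dominant of Db major is Ab.
A diminished sixth (7 semitones) below Ab lands on the letter C, giving C#.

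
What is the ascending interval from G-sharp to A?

minor second

Counting letters G–A gives a second.
G#→A = 1 semitone, 1 narrower than the major second (2), so minor.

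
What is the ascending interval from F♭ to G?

Counting letters F–G gives a second.
Fb→G = 3 semitones, 1 wider than the major second (2), so augmented.

augmented second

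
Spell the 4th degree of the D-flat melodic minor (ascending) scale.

Gb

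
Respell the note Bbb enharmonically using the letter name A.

Bbb is pitch class 9. The letter A alone is pitch class 9.
Pitch class 9 on A needs no accidental: A.

A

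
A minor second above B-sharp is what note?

C#

B up a major second is C#, so the target letter is C.
From B#, a minor second is 1 semitone up: C#.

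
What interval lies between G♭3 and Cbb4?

diminished fourth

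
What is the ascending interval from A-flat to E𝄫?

diminished fifth

The letter names run A→E, a span of 4 letter steps, so the interval is some kind of fifth.
Ab to Ebb is 6 semitones. A perfect fifth is 7, so 6 makes it diminished.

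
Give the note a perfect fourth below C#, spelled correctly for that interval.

G#

C down a perfect fourth is G, so the target letter is G.
From C#, a perfect fourth is 5 semitones down: G#.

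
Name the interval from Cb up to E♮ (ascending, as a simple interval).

augmented third

Counting letters C–D–E gives a third.
Cb→E = 5 semitones, 1 wider than the major third (4), so augmented.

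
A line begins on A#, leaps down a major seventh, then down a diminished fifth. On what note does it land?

E#

A major seventh down from A# is B (letter B, 11 semitones down).
A diminished fifth down from B is E# (letter E, 6 semitones down).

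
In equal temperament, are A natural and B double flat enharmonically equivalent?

Yes

A is pitch class 9; Bbb is pitch class 9.
All spellings map to pitch class 9, so they are enharmonically equivalent.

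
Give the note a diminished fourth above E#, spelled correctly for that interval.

E up a perfect fourth is A, so the target letter is A.
From E#, a diminished fourth is 4 semitones up: A.

A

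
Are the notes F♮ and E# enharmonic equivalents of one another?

F = pitch class 5 and E# = pitch class 5 — the same pitch class, so they are enharmonic equivalents.

Yes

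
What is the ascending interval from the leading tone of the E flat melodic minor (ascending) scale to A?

The leading tone of Eb melodic minor (ascending) is D.
D up to A: letters D→A make it a fifth; 7 semitones makes it perfect.

perfect fifth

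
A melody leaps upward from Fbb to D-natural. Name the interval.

doubly augmented sixth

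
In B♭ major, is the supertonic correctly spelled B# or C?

Each scale degree takes a distinct letter name. Degree 2 of a scale on B must use the letter C.
C and B# are enharmonically the same pitch, but only C uses the letter C, so it is the correct spelling here.

C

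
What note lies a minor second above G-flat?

G up a major second is A, so the target letter is A.
From Gb, a minor second is 1 semitone up: Abb.

Abb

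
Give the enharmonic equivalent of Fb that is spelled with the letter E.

Fb is pitch class 4. The letter E alone is pitch class 4.
Pitch class 4 on E needs no accidental: E.

E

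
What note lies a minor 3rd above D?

F

D up a major third is F#, so the target letter is F.
From D, a minor third is 3 semitones up: F.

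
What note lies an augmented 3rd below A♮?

A third below A lands on the letter F.
An augmented third spans 5 semitones, so A moves to pitch class 4. On the letter F that is Fb.

Fb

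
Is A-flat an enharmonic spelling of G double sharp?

Ab is pitch class 8; G## is pitch class 9.
The pitch classes differ (8 vs. 9), so they are not enharmonic equivalents.

No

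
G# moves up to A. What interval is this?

minor second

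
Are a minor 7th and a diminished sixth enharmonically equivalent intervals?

A minor seventh spans 10 semitones; a diminished sixth spans 7.
The spans differ, so they are not enharmonic equivalents.

No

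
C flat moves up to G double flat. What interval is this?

diminished fifth

Counting letters C–D–E–F–G gives a fifth.
Cb→Gbb = 6 semitones, 1 narrower than the perfect fifth (7), so diminished.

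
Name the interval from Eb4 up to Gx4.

doubly augmented third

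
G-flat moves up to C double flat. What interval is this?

diminished fourth

The letter names run G→C, a span of 3 letter steps, so the interval is some kind of fourth.
Gb to Cbb is 4 semitones. A perfect fourth is 5, so 4 makes it diminished.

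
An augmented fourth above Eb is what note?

A

E up a perfect fourth is A, so the target letter is A.
From Eb, an augmented fourth is 6 semitones up: A.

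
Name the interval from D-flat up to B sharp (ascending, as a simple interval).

Counting letters D–E–F–G–A–B gives a sixth.
Db→B# = 11 semitones, 2 wider than the major sixth (9), so doubly augmented.

doubly augmented sixth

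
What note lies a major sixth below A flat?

Cb

A sixth below A lands on the letter C.
A major sixth spans 9 semitones, so Ab moves to pitch class 11. On the letter C that is Cb.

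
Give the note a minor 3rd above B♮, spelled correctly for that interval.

B up a major third is D#, so the target letter is D.
From B, a minor third is 3 semitones up: D.

D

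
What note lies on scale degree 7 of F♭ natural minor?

Degree 7 takes the letter 6 steps above F, which is E.
In natural minor, degree 7 sits 10 semitones above the tonic. Fb + 10 semitones is pitch class 2, spelled on E as Ebb.

Ebb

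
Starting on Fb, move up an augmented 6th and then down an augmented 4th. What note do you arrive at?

An augmented sixth up from Fb is D (letter D, 10 semitones up).
An augmented fourth down from D is Ab (letter A, 6 semitones down).

Ab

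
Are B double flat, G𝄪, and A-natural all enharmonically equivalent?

Bbb = pitch class 9 and G## = pitch class 9 and A = pitch class 9 — the same pitch class, so they are enharmonic equivalents.

Yes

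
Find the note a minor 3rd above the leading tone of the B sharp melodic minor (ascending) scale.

C##

The leading tone of B# melodic minor (ascending) is A##.
A minor third (3 semitones) above A## lands on the letter C, giving C##.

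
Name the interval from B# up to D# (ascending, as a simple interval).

Counting letters B–C–D gives a third.
B#→D# = 3 semitones, 1 narrower than the major third (4), so minor.

minor third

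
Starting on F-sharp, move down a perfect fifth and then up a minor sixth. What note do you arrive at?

A perfect fifth down from F# is B (letter B, 7 semitones down).
A minor sixth up from B is G (letter G, 8 semitones up).

G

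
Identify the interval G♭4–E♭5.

major sixth

Counting letters G–A–B–C–D–E gives a sixth.
Gb→Eb = 9 semitones, exactly the major sixth.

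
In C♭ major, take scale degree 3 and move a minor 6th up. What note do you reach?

Scale degree 3 of Cb major is Eb.
A minor sixth (8 semitones) above Eb lands on the letter C, giving Cb.

Cb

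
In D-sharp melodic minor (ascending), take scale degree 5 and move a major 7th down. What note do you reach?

B

Scale degree 5 of D# melodic minor (ascending) is A#.
A major seventh (11 semitones) below A# lands on the letter B, giving B.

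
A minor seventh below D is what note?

A seventh below D lands on the letter E.
A minor seventh spans 10 semitones, so D moves to pitch class 4. On the letter E that is E.

E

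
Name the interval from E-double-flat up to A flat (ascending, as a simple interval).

The letter names run E→A, a span of 3 letter steps, so the interval is some kind of fourth.
Ebb to Ab is 6 semitones. A perfect fourth is 5, so 6 makes it augmented.

augmented fourth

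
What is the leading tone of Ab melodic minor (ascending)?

The Ab melodic minor (ascending) scale runs Ab Bb Cb Db Eb F G.
Degree 7 is G.

G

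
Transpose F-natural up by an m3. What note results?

A third above F lands on the letter A.
A minor third spans 3 semitones, so F moves to pitch class 8. On the letter A that is Ab.

Ab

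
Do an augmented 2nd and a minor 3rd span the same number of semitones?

Yes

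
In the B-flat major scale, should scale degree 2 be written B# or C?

C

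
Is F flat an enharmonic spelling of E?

Yes

Fb = pitch class 4 and E = pitch class 4 — the same pitch class, so they are enharmonic equivalents.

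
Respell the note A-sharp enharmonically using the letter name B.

Plain B sits 1 semitone above A#, so on the letter B the same pitch needs a flat: Bb.

Bb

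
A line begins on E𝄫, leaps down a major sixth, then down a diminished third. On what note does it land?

Eb

A major sixth down from Ebb is Gbb (letter G, 9 semitones down).
A diminished third down from Gbb is Eb (letter E, 2 semitones down).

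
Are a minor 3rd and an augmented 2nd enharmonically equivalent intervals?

A minor third spans 3 semitones; an augmented second spans 3.
They are enharmonically equivalent.

Yes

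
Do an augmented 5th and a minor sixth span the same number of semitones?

Yes

An augmented fifth spans 8 semitones; a minor sixth spans 8.
They are enharmonically equivalent.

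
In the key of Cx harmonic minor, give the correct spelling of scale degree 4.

F##

Degree 4 takes the letter 3 steps above C, which is F.
In harmonic minor, degree 4 sits 5 semitones above the tonic. C## + 5 semitones is pitch class 7, spelled on F as F##.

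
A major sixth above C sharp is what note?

A#

C up a major sixth is A, so the target letter is A.
From C#, a major sixth is 9 semitones up: A#.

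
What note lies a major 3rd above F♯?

A#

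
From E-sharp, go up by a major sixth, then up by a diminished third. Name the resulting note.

E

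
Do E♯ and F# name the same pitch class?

No

Two spellings are enharmonically equivalent only if they share a pitch class.
Here E# → 5, F# → 6; 5 ≠ 6, so they are not.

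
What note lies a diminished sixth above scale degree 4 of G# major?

Scale degree 4 of G# major is C#.
A diminished sixth (7 semitones) above C# lands on the letter A, giving Ab.

Ab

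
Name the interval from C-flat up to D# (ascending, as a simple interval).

The letter names run C→D, a span of 1 letter step, so the interval is some kind of second.
Cb to D# is 4 semitones. A major second is 2, so 4 makes it doubly augmented.

doubly augmented second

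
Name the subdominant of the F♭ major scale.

Degree 4 takes the letter 3 steps above F, which is B.
In major, degree 4 sits 5 semitones above the tonic. Fb + 5 semitones is pitch class 9, spelled on B as Bbb.

Bbb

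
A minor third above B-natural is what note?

B up a major third is D#, so the target letter is D.
From B, a minor third is 3 semitones up: D.

D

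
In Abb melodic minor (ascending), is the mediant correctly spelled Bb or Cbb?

Cbb

Each scale degree takes a distinct letter name. Degree 3 of a scale on A must use the letter C.
Cbb and Bb are enharmonically the same pitch, but only Cbb uses the letter C, so it is the correct spelling here.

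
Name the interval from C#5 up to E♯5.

major third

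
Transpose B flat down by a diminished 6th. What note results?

D#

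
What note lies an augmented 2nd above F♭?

G

F up a major second is G, so the target letter is G.
From Fb, an augmented second is 3 semitones up: G.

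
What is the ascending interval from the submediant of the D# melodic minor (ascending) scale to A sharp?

minor seventh

The submediant of D# melodic minor (ascending) is B#.
B# up to A#: letters B→A make it a seventh; 10 semitones makes it minor.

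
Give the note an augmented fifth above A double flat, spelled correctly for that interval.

A fifth above A lands on the letter E.
An augmented fifth spans 8 semitones, so Abb moves to pitch class 3. On the letter E that is Eb.

Eb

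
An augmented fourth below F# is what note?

A fourth below F lands on the letter C.
An augmented fourth spans 6 semitones, so F# moves to pitch class 0. On the letter C that is C.

C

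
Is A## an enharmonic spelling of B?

Yes

A## = pitch class 11 and B = pitch class 11 — the same pitch class, so they are enharmonic equivalents.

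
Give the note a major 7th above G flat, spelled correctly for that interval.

F

G up a major seventh is F#, so the target letter is F.
From Gb, a major seventh is 11 semitones up: F.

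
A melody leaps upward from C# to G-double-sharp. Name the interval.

augmented fifth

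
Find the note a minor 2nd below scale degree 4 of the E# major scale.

G##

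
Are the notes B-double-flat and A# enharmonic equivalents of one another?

Bbb is pitch class 9; A# is pitch class 10.
The pitch classes differ (9 vs. 10), so they are not enharmonic equivalents.

No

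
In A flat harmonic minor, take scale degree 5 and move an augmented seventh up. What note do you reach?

D#

Scale degree 5 of Ab harmonic minor is Eb.
An augmented seventh (12 semitones) above Eb lands on the letter D, giving D#.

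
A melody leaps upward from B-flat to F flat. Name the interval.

Counting letters B–C–D–E–F gives a fifth.
Bb→Fb = 6 semitones, 1 narrower than the perfect fifth (7), so diminished.

diminished fifth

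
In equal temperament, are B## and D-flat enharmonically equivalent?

B## = pitch class 1 and Db = pitch class 1 — the same pitch class, so they are enharmonic equivalents.

Yes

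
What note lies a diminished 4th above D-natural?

A fourth above D lands on the letter G.
A diminished fourth spans 4 semitones, so D moves to pitch class 6. On the letter G that is Gb.

Gb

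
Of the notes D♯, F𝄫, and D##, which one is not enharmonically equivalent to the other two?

D##

In 12-tone equal temperament, enharmonic equivalents share a pitch class. D# is pitch class 3; Fbb is pitch class 3; D## is pitch class 4.
D# and Fbb share pitch class 3, while D## is pitch class 4.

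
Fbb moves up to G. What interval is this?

The letter names run F→G, a span of 1 letter step, so the interval is some kind of second.
Fbb to G is 4 semitones. A major second is 2, so 4 makes it doubly augmented.

doubly augmented second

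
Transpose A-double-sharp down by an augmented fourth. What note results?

E#

A down a perfect fourth is E, so the target letter is E.
From A##, an augmented fourth is 6 semitones down: E#.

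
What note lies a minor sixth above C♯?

A sixth above C lands on the letter A.
A minor sixth spans 8 semitones, so C# moves to pitch class 9. On the letter A that is A.

A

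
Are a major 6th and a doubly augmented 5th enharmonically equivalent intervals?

Yes

A major sixth spans 9 semitones; a doubly augmented fifth spans 9.
They are enharmonically equivalent.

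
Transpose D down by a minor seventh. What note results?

E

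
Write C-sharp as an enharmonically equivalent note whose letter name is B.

B##

Plain B sits 2 semitones below C#, so on the letter B the same pitch needs a double sharp: B##.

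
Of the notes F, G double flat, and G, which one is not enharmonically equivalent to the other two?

G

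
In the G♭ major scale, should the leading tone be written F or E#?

F

Each scale degree takes a distinct letter name. Degree 7 of a scale on G must use the letter F.
F and E# are enharmonically the same pitch, but only F uses the letter F, so it is the correct spelling here.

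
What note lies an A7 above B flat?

A seventh above B lands on the letter A.
An augmented seventh spans 12 semitones, so Bb moves to pitch class 10. On the letter A that is A#.

A#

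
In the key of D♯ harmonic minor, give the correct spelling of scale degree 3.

F#

The D# harmonic minor scale runs D# E# F# G# A# B C##.
Degree 3 is F#.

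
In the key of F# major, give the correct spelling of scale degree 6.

Degree 6 takes the letter 5 steps above F, which is D.
In major, degree 6 sits 9 semitones above the tonic. F# + 9 semitones is pitch class 3, spelled on D as D#.

D#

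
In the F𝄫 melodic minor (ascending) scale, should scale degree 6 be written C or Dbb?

Each scale degree takes a distinct letter name. Degree 6 of a scale on F must use the letter D.
Dbb and C are enharmonically the same pitch, but only Dbb uses the letter D, so it is the correct spelling here.

Dbb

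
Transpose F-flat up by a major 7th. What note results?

Eb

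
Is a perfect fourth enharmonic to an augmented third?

Yes

A perfect fourth spans 5 semitones; an augmented third spans 5.
They are enharmonically equivalent.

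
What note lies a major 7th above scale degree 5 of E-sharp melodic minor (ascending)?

A##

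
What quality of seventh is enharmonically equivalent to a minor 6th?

doubly diminished

A minor sixth spans 8 semitones.
A seventh spanning 8 semitones is doubly diminished (the major seventh is 11).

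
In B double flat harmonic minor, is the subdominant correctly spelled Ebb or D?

Each scale degree takes a distinct letter name. Degree 4 of a scale on B must use the letter E.
Ebb and D are enharmonically the same pitch, but only Ebb uses the letter E, so it is the correct spelling here.

Ebb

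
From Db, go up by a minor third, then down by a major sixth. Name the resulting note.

Abb

A minor third up from Db is Fb (letter F, 3 semitones up).
A major sixth down from Fb is Abb (letter A, 9 semitones down).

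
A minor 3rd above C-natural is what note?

Eb

A third above C lands on the letter E.
A minor third spans 3 semitones, so C moves to pitch class 3. On the letter E that is Eb.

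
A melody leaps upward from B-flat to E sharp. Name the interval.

doubly augmented fourth

The letter names run B→E, a span of 3 letter steps, so the interval is some kind of fourth.
Bb to E# is 7 semitones. A perfect fourth is 5, so 7 makes it doubly augmented.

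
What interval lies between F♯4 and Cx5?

augmented fifth

Counting letters F–G–A–B–C gives a fifth.
F#→C## = 8 semitones, 1 wider than the perfect fifth (7), so augmented.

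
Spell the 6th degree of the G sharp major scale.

E#

The G# major scale runs G# A# B# C# D# E# F##.
Degree 6 is E#.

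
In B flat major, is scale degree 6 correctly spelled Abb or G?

G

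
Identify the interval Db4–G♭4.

perfect fourth

The letter names run D→G, a span of 3 letter steps, so the interval is some kind of fourth.
Db to Gb is 5 semitones. A perfect fourth is 5, so 5 makes it perfect.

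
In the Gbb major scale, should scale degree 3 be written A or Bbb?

Each scale degree takes a distinct letter name. Degree 3 of a scale on G must use the letter B.
Bbb and A are enharmonically the same pitch, but only Bbb uses the letter B, so it is the correct spelling here.

Bbb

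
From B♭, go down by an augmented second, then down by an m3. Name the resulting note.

An augmented second down from Bb is Abb (letter A, 3 semitones down).
A minor third down from Abb is Fb (letter F, 3 semitones down).

Fb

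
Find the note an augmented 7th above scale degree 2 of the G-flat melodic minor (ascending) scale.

G#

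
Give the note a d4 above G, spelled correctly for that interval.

A fourth above G lands on the letter C.
A diminished fourth spans 4 semitones, so G moves to pitch class 11. On the letter C that is Cb.

Cb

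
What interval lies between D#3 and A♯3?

Counting letters D–E–F–G–A gives a fifth.
D#→A# = 7 semitones, exactly the perfect fifth.

perfect fifth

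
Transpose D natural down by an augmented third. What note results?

A third below D lands on the letter B.
An augmented third spans 5 semitones, so D moves to pitch class 9. On the letter B that is Bbb.

Bbb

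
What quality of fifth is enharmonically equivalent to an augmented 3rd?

An augmented third spans 5 semitones.
A fifth spanning 5 semitones is doubly diminished (the perfect fifth is 7).

doubly diminished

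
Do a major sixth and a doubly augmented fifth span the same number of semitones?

Yes

A major sixth spans 9 semitones; a doubly augmented fifth spans 9.
They are enharmonically equivalent.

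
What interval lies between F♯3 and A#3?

The letter names run F→A, a span of 2 letter steps, so the interval is some kind of third.
F# to A# is 4 semitones. A major third is 4, so 4 makes it major.

major third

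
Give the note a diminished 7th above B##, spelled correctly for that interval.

B up a major seventh is A#, so the target letter is A.
From B##, a diminished seventh is 9 semitones up: A#.

A#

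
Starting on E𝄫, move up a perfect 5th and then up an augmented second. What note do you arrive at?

C

A perfect fifth up from Ebb is Bbb (letter B, 7 semitones up).
An augmented second up from Bbb is C (letter C, 3 semitones up).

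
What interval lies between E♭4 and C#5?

augmented sixth

Counting letters E–F–G–A–B–C gives a sixth.
Eb→C# = 10 semitones, 1 wider than the major sixth (9), so augmented.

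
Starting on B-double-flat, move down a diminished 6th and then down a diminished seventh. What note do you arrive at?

E#

A diminished sixth down from Bbb is D (letter D, 7 semitones down).
A diminished seventh down from D is E# (letter E, 9 semitones down).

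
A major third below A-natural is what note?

A third below A lands on the letter F.
A major third spans 4 semitones, so A moves to pitch class 5. On the letter F that is F.

F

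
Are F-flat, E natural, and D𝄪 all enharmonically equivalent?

Yes

Fb is pitch class 4; E is pitch class 4; D## is pitch class 4.
All spellings map to pitch class 4, so they are enharmonically equivalent.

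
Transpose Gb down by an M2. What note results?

A second below G lands on the letter F.
A major second spans 2 semitones, so Gb moves to pitch class 4. On the letter F that is Fb.

Fb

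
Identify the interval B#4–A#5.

minor seventh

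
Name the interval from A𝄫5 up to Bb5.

augmented second

The letter names run A→B, a span of 1 letter step, so the interval is some kind of second.
Abb to Bb is 3 semitones. A major second is 2, so 3 makes it augmented.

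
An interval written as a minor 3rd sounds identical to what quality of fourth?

A minor third spans 3 semitones.
A fourth spanning 3 semitones is doubly diminished (the perfect fourth is 5).

doubly diminished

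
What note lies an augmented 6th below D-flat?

Fbb

A sixth below D lands on the letter F.
An augmented sixth spans 10 semitones, so Db moves to pitch class 3. On the letter F that is Fbb.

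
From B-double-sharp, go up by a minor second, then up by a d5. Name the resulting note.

A minor second up from B## is C## (letter C, 1 semitone up).
A diminished fifth up from C## is G# (letter G, 6 semitones up).

G#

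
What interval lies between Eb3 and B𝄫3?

diminished fifth

The letter names run E→B, a span of 4 letter steps, so the interval is some kind of fifth.
Eb to Bbb is 6 semitones. A perfect fifth is 7, so 6 makes it diminished.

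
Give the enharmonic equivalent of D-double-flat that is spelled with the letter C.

Plain C sits at the same pitch as Dbb, so on the letter C the same pitch needs a natural: C.

C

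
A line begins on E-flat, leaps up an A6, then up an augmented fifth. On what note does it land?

An augmented sixth up from Eb is C# (letter C, 10 semitones up).
An augmented fifth up from C# is G## (letter G, 8 semitones up).

G##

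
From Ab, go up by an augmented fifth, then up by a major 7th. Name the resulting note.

D#

An augmented fifth up from Ab is E (letter E, 8 semitones up).
A major seventh up from E is D# (letter D, 11 semitones up).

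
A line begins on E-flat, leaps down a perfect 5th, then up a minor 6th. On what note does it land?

A perfect fifth down from Eb is Ab (letter A, 7 semitones down).
A minor sixth up from Ab is Fb (letter F, 8 semitones up).

Fb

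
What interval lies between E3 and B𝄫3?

doubly diminished fifth

The letter names run E→B, a span of 4 letter steps, so the interval is some kind of fifth.
E to Bbb is 5 semitones. A perfect fifth is 7, so 5 makes it doubly diminished.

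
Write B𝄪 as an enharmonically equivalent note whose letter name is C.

C#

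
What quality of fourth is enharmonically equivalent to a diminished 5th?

A diminished fifth spans 6 semitones.
A fourth spanning 6 semitones is augmented (the perfect fourth is 5).

augmented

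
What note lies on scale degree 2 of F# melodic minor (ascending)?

Degree 2 takes the letter 1 step above F, which is G.
In melodic minor (ascending), degree 2 sits 2 semitones above the tonic. F# + 2 semitones is pitch class 8, spelled on G as G#.

G#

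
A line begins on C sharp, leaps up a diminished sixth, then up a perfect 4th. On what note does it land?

Db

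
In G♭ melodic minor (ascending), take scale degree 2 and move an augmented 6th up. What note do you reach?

F#

Scale degree 2 of Gb melodic minor (ascending) is Ab.
An augmented sixth (10 semitones) above Ab lands on the letter F, giving F#.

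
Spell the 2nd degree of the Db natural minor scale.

Eb

The Db natural minor scale runs Db Eb Fb Gb Ab Bbb Cb.
Degree 2 is Eb.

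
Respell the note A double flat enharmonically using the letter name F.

Abb is pitch class 7. The letter F alone is pitch class 5.
To reach pitch class 7 from F requires an offset of +2 semitones, i.e. double sharp: F##.

F##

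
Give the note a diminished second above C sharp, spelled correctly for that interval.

C up a major second is D, so the target letter is D.
From C#, a diminished second is 0 semitones up: Db.

Db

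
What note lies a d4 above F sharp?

Bb

F up a perfect fourth is Bb, so the target letter is B.
From F#, a diminished fourth is 4 semitones up: Bb.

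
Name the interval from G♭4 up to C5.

augmented fourth

The letter names run G→C, a span of 3 letter steps, so the interval is some kind of fourth.
Gb to C is 6 semitones. A perfect fourth is 5, so 6 makes it augmented.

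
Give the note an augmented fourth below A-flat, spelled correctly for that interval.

Ebb

A fourth below A lands on the letter E.
An augmented fourth spans 6 semitones, so Ab moves to pitch class 2. On the letter E that is Ebb.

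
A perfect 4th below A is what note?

A fourth below A lands on the letter E.
A perfect fourth spans 5 semitones, so A moves to pitch class 4. On the letter E that is E.

E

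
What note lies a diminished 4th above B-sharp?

E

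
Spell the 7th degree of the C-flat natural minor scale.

Bbb

Degree 7 takes the letter 6 steps above C, which is B.
In natural minor, degree 7 sits 10 semitones above the tonic. Cb + 10 semitones is pitch class 9, spelled on B as Bbb.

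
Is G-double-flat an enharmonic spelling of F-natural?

Gbb = pitch class 5 and F = pitch class 5 — the same pitch class, so they are enharmonic equivalents.

Yes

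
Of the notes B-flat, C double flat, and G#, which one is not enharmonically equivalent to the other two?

In 12-tone equal temperament, enharmonic equivalents share a pitch class. Bb is pitch class 10; Cbb is pitch class 10; G# is pitch class 8.
Bb and Cbb share pitch class 10, while G# is pitch class 8.

G#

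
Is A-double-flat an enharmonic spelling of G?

Yes

Abb = pitch class 7 and G = pitch class 7 — the same pitch class, so they are enharmonic equivalents.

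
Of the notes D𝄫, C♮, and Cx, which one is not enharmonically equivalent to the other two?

In 12-tone equal temperament, enharmonic equivalents share a pitch class. Dbb is pitch class 0; C is pitch class 0; C## is pitch class 2.
Dbb and C share pitch class 0, while C## is pitch class 2.

C##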